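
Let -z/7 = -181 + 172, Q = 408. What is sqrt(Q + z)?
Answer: sqrt(471) ≈ 21.703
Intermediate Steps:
z = 63 (z = -7*(-181 + 172) = -7*(-9) = 63)
sqrt(Q + z) = sqrt(408 + 63) = sqrt(471)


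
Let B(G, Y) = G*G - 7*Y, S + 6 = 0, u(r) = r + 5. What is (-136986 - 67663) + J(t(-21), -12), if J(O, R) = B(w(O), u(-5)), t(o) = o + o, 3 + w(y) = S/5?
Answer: -5115784/25 ≈ -2.0463e+5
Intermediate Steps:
u(r) = 5 + r
S = -6 (S = -6 + 0 = -6)
w(y) = -21/5 (w(y) = -3 - 6/5 = -21/5)
B(G, Y) = G² - 7*Y
t(o) = 2*o
J(O, R) = 441/25 (J(O, R) = (-21/5)² - 7*(5 - 5) = 441/25 - 7*0 = 441/25 + 0 = 441/25)
(-136986 - 67663) + J(t(-21), -12) = (-136986 - 67663) + 441/25 = -204649 + 441/25 = -5115784/25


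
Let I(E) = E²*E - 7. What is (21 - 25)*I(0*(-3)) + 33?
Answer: 61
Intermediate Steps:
I(E) = -7 + E³ (I(E) = E³ - 7 = -7 + E³)
(21 - 25)*I(0*(-3)) + 33 = (21 - 25)*(-7 + (0*(-3))³) + 33 = -4*(-7 + 0³) + 33 = -4*(-7 + 0) + 33 = -4*(-7) + 33 = 28 + 33 = 61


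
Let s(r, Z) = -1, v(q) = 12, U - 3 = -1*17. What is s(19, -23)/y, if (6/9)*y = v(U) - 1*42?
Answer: 1/45 ≈ 0.022222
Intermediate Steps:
U = -14 (U = 3 - 1*17 = 3 - 17 = -14)
y = -45 (y = 3*(12 - 1*42)/2 = 3*(12 - 42)/2 = (3/2)*(-30) = -45)
s(19, -23)/y = -1/(-45) = -1*(-1/45) = 1/45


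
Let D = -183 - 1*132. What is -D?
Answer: 315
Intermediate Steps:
D = -315 (D = -183 - 132 = -315)
-D = -1*(-315) = 315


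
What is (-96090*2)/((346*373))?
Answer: -96090/64529 ≈ -1.4891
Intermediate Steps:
(-96090*2)/((346*373)) = -192180/129058 = -192180*1/129058 = -96090/64529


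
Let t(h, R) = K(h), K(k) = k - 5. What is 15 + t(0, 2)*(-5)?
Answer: 40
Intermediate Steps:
K(k) = -5 + k
t(h, R) = -5 + h
15 + t(0, 2)*(-5) = 15 + (-5 + 0)*(-5) = 15 - 5*(-5) = 15 + 25 = 40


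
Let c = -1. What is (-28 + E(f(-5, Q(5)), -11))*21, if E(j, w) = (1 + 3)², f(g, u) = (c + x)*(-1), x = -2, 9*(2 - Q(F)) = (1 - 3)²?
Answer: -252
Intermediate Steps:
Q(F) = 14/9 (Q(F) = 2 - (1 - 3)²/9 = 2 - ⅑*(-2)² = 2 - ⅑*4 = 2 - 4/9 = 14/9)
f(g, u) = 3 (f(g, u) = (-1 - 2)*(-1) = -3*(-1) = 3)
E(j, w) = 16 (E(j, w) = 4² = 16)
(-28 + E(f(-5, Q(5)), -11))*21 = (-28 + 16)*21 = -12*21 = -252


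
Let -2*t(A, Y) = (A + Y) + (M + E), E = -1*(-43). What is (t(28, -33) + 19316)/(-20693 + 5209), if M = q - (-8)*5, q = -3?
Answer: -38557/30968 ≈ -1.2451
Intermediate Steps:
M = 37 (M = -3 - (-8)*5 = -3 - 2*(-20) = -3 + 40 = 37)
E = 43
t(A, Y) = -40 - A/2 - Y/2 (t(A, Y) = -((A + Y) + (37 + 43))/2 = -((A + Y) + 80)/2 = -(80 + A + Y)/2 = -40 - A/2 - Y/2)
(t(28, -33) + 19316)/(-20693 + 5209) = ((-40 - ½*28 - ½*(-33)) + 19316)/(-20693 + 5209) = ((-40 - 14 + 33/2) + 19316)/(-15484) = (-75/2 + 19316)*(-1/15484) = (38557/2)*(-1/15484) = -38557/30968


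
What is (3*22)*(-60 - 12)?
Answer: -4752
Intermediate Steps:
(3*22)*(-60 - 12) = 66*(-72) = -4752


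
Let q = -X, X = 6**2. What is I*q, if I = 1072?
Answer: -38592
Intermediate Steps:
X = 36
q = -36 (q = -1*36 = -36)
I*q = 1072*(-36) = -38592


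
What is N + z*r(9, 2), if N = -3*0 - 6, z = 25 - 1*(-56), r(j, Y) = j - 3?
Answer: 480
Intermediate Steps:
r(j, Y) = -3 + j
z = 81 (z = 25 + 56 = 81)
N = -6 (N = 0 - 6 = -6)
N + z*r(9, 2) = -6 + 81*(-3 + 9) = -6 + 81*6 = -6 + 486 = 480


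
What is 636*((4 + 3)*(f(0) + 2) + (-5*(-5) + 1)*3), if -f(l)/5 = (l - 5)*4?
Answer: 503712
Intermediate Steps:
f(l) = 100 - 20*l (f(l) = -5*(l - 5)*4 = -5*(-5 + l)*4 = -5*(-20 + 4*l) = 100 - 20*l)
636*((4 + 3)*(f(0) + 2) + (-5*(-5) + 1)*3) = 636*((4 + 3)*((100 - 20*0) + 2) + (-5*(-5) + 1)*3) = 636*(7*((100 + 0) + 2) + (25 + 1)*3) = 636*(7*(100 + 2) + 26*3) = 636*(7*102 + 78) = 636*(714 + 78) = 636*792 = 503712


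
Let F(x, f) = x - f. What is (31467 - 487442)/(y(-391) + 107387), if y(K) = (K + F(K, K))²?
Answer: -19825/11316 ≈ -1.7519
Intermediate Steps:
y(K) = K² (y(K) = (K + (K - K))² = (K + 0)² = K²)
(31467 - 487442)/(y(-391) + 107387) = (31467 - 487442)/((-391)² + 107387) = -455975/(152881 + 107387) = -455975/260268 = -455975*1/260268 = -19825/11316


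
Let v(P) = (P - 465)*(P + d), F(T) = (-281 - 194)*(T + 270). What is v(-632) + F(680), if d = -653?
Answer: 958395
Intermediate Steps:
F(T) = -128250 - 475*T (F(T) = -475*(270 + T) = -128250 - 475*T)
v(P) = (-653 + P)*(-465 + P) (v(P) = (P - 465)*(P - 653) = (-465 + P)*(-653 + P) = (-653 + P)*(-465 + P))
v(-632) + F(680) = (303645 + (-632)² - 1118*(-632)) + (-128250 - 475*680) = (303645 + 399424 + 706576) + (-128250 - 323000) = 1409645 - 451250 = 958395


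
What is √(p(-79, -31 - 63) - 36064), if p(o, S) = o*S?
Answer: 3*I*√3182 ≈ 169.23*I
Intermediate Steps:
p(o, S) = S*o
√(p(-79, -31 - 63) - 36064) = √((-31 - 63)*(-79) - 36064) = √(-94*(-79) - 36064) = √(7426 - 36064) = √(-28638) = 3*I*√3182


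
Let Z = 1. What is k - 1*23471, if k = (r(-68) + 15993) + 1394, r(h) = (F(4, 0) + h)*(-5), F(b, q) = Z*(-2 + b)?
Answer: -5754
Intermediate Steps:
F(b, q) = -2 + b (F(b, q) = 1*(-2 + b) = -2 + b)
r(h) = -10 - 5*h (r(h) = ((-2 + 4) + h)*(-5) = (2 + h)*(-5) = -10 - 5*h)
k = 17717 (k = ((-10 - 5*(-68)) + 15993) + 1394 = ((-10 + 340) + 15993) + 1394 = (330 + 15993) + 1394 = 16323 + 1394 = 17717)
k - 1*23471 = 17717 - 1*23471 = 17717 - 23471 = -5754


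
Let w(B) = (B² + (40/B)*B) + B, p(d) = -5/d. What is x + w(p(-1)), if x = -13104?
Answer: -13034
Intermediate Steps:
w(B) = 40 + B + B² (w(B) = (B² + 40) + B = (40 + B²) + B = 40 + B + B²)
x + w(p(-1)) = -13104 + (40 - 5/(-1) + (-5/(-1))²) = -13104 + (40 - 5*(-1) + (-5*(-1))²) = -13104 + (40 + 5 + 5²) = -13104 + (40 + 5 + 25) = -13104 + 70 = -13034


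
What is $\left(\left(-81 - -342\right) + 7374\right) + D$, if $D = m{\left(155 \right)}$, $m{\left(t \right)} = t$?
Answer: $7790$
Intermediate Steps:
$D = 155$
$\left(\left(-81 - -342\right) + 7374\right) + D = \left(\left(-81 - -342\right) + 7374\right) + 155 = \left(\left(-81 + 342\right) + 7374\right) + 155 = \left(261 + 7374\right) + 155 = 7635 + 155 = 7790$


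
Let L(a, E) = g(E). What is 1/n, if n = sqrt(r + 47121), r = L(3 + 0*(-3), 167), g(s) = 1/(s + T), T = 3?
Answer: sqrt(1361797070)/8010571 ≈ 0.0046067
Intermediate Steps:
g(s) = 1/(3 + s) (g(s) = 1/(s + 3) = 1/(3 + s))
L(a, E) = 1/(3 + E)
r = 1/170 (r = 1/(3 + 167) = 1/170 ≈ 0.0058824)
n = sqrt(1361797070)/170 (n = sqrt(1/170 + 47121) = sqrt(8010571/170) = sqrt(1361797070)/170 ≈ 217.07)
1/n = 1/(sqrt(1361797070)/170) = sqrt(1361797070)/8010571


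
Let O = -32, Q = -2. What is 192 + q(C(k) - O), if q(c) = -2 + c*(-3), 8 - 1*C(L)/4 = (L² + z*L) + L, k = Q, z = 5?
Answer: -98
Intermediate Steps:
k = -2
C(L) = 32 - 24*L - 4*L² (C(L) = 32 - 4*((L² + 5*L) + L) = 32 - 4*(L² + 6*L) = 32 + (-24*L - 4*L²) = 32 - 24*L - 4*L²)
q(c) = -2 - 3*c
192 + q(C(k) - O) = 192 + (-2 - 3*((32 - 24*(-2) - 4*(-2)²) - 1*(-32))) = 192 + (-2 - 3*((32 + 48 - 4*4) + 32)) = 192 + (-2 - 3*((32 + 48 - 16) + 32)) = 192 + (-2 - 3*(64 + 32)) = 192 + (-2 - 3*96) = 192 + (-2 - 288) = 192 - 290 = -98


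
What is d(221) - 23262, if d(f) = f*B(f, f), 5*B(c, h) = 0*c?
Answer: -23262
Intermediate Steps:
B(c, h) = 0 (B(c, h) = (0*c)/5 = (⅕)*0 = 0)
d(f) = 0 (d(f) = f*0 = 0)
d(221) - 23262 = 0 - 23262 = -23262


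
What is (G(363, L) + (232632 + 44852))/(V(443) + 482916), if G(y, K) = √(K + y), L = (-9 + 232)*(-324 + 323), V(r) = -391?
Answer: 277484/482525 + 2*√35/482525 ≈ 0.57509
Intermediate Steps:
L = -223 (L = 223*(-1) = -223)
(G(363, L) + (232632 + 44852))/(V(443) + 482916) = (√(-223 + 363) + (232632 + 44852))/(-391 + 482916) = (√140 + 277484)/482525 = (2*√35 + 277484)*(1/482525) = (277484 + 2*√35)*(1/482525) = 277484/482525 + 2*√35/482525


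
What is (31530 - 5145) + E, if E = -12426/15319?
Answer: 404179389/15319 ≈ 26384.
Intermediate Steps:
E = -12426/15319 (E = -12426*1/15319 = -12426/15319 ≈ -0.81115)
(31530 - 5145) + E = (31530 - 5145) - 12426/15319 = 26385 - 12426/15319 = 404179389/15319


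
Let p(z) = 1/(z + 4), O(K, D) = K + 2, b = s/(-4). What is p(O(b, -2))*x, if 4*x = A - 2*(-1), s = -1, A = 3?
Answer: ⅕ ≈ 0.20000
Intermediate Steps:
b = ¼ (b = -1/(-4) = -1*(-¼) = ¼ ≈ 0.25000)
O(K, D) = 2 + K
x = 5/4 (x = (3 - 2*(-1))/4 = (3 + 2)/4 = (¼)*5 = 5/4 ≈ 1.2500)
p(z) = 1/(4 + z)
p(O(b, -2))*x = (5/4)/(4 + (2 + ¼)) = (5/4)/(4 + 9/4) = (5/4)/(25/4) = (4/25)*(5/4) = ⅕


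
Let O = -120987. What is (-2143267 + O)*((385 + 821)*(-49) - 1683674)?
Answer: 3946069415072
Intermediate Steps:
(-2143267 + O)*((385 + 821)*(-49) - 1683674) = (-2143267 - 120987)*((385 + 821)*(-49) - 1683674) = -2264254*(1206*(-49) - 1683674) = -2264254*(-59094 - 1683674) = -2264254*(-1742768) = 3946069415072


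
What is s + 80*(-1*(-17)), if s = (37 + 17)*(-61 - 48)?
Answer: -4526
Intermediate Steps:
s = -5886 (s = 54*(-109) = -5886)
s + 80*(-1*(-17)) = -5886 + 80*(-1*(-17)) = -5886 + 80*17 = -5886 + 1360 = -4526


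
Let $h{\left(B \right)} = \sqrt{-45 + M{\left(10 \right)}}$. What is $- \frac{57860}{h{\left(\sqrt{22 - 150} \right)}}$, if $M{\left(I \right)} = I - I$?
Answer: $\frac{11572 i \sqrt{5}}{3} \approx 8625.3 i$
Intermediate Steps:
$M{\left(I \right)} = 0$
$h{\left(B \right)} = 3 i \sqrt{5}$ ($h{\left(B \right)} = \sqrt{-45 + 0} = \sqrt{-45} = 3 i \sqrt{5}$)
$- \frac{57860}{h{\left(\sqrt{22 - 150} \right)}} = - \frac{57860}{3 i \sqrt{5}} = - 57860 \left(- \frac{i \sqrt{5}}{15}\right) = \frac{11572 i \sqrt{5}}{3}$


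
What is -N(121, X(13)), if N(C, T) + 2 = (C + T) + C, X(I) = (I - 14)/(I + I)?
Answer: -6239/26 ≈ -239.96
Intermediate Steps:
X(I) = (-14 + I)/(2*I) (X(I) = (-14 + I)/((2*I)) = (-14 + I)*(1/(2*I)) = (-14 + I)/(2*I))
N(C, T) = -2 + T + 2*C (N(C, T) = -2 + ((C + T) + C) = -2 + (T + 2*C) = -2 + T + 2*C)
-N(121, X(13)) = -(-2 + (½)*(-14 + 13)/13 + 2*121) = -(-2 + (½)*(1/13)*(-1) + 242) = -(-2 - 1/26 + 242) = -1*6239/26 = -6239/26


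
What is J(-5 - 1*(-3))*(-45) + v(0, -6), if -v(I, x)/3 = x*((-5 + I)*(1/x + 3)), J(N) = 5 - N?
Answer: -570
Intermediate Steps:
v(I, x) = -3*x*(-5 + I)*(3 + 1/x) (v(I, x) = -3*x*(-5 + I)*(1/x + 3) = -3*x*(-5 + I)*(3 + 1/x))
J(-5 - 1*(-3))*(-45) + v(0, -6) = (5 - (-5 - 1*(-3)))*(-45) + (15 - 3*0 + 45*(-6) - 9*0*(-6)) = (5 - (-5 + 3))*(-45) + (15 + 0 - 270 + 0) = (5 - 1*(-2))*(-45) - 255 = (5 + 2)*(-45) - 255 = 7*(-45) - 255 = -315 - 255 = -570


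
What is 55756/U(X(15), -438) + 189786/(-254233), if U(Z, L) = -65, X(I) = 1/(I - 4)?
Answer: -14187351238/16525145 ≈ -858.53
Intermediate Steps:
X(I) = 1/(-4 + I)
55756/U(X(15), -438) + 189786/(-254233) = 55756/(-65) + 189786/(-254233) = 55756*(-1/65) + 189786*(-1/254233) = -55756/65 - 189786/254233 = -14187351238/16525145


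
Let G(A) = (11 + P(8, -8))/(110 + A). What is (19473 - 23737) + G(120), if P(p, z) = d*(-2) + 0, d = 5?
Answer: -980719/230 ≈ -4264.0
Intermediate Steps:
P(p, z) = -10 (P(p, z) = 5*(-2) + 0 = -10 + 0 = -10)
G(A) = 1/(110 + A) (G(A) = (11 - 10)/(110 + A) = 1/(110 + A))
(19473 - 23737) + G(120) = (19473 - 23737) + 1/(110 + 120) = -4264 + 1/230 = -980719/230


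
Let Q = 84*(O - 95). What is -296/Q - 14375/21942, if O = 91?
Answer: 754/3339 ≈ 0.22582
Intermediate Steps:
Q = -336 (Q = 84*(91 - 95) = 84*(-4) = -336)
-296/Q - 14375/21942 = -296/(-336) - 14375/21942 = -296*(-1/336) - 14375*1/21942 = 37/42 - 625/954 = 754/3339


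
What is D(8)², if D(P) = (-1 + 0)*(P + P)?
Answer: 256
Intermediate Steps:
D(P) = -2*P
D(8)² = (-2*8)² = (-16)² = 256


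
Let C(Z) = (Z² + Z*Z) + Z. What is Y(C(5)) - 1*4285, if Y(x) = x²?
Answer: -1260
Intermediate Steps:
C(Z) = Z + 2*Z² (C(Z) = (Z² + Z²) + Z = 2*Z² + Z = Z + 2*Z²)
Y(C(5)) - 1*4285 = (5*(1 + 2*5))² - 1*4285 = (5*(1 + 10))² - 4285 = (5*11)² - 4285 = 55² - 4285 = 3025 - 4285 = -1260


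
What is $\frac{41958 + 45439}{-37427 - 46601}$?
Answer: $- \frac{87397}{84028} \approx -1.0401$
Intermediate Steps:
$\frac{41958 + 45439}{-37427 - 46601} = \frac{87397}{-84028} = 87397 \left(- \frac{1}{84028}\right) = - \frac{87397}{84028}$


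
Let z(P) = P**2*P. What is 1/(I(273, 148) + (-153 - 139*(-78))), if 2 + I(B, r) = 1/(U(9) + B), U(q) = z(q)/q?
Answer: 354/3783199 ≈ 9.3572e-5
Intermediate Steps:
z(P) = P**3
U(q) = q**2 (U(q) = q**3/q = q**2)
I(B, r) = -2 + 1/(81 + B) (I(B, r) = -2 + 1/(9**2 + B) = -2 + 1/(81 + B))
1/(I(273, 148) + (-153 - 139*(-78))) = 1/((-161 - 2*273)/(81 + 273) + (-153 - 139*(-78))) = 1/((-161 - 546)/354 + (-153 + 10842)) = 1/((1/354)*(-707) + 10689) = 1/(-707/354 + 10689) = 1/(3783199/354) = 354/3783199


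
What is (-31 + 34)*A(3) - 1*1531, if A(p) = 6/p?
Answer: -1525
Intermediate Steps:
(-31 + 34)*A(3) - 1*1531 = (-31 + 34)*(6/3) - 1*1531 = 3*(6*(⅓)) - 1531 = 3*2 - 1531 = 6 - 1531 = -1525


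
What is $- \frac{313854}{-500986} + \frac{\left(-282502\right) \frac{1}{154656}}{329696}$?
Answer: $\frac{4000776471372233}{6386251975017984} \approx 0.62647$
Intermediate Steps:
$- \frac{313854}{-500986} + \frac{\left(-282502\right) \frac{1}{154656}}{329696} = \left(-313854\right) \left(- \frac{1}{500986}\right) + \left(-282502\right) \frac{1}{154656} \cdot \frac{1}{329696} = \frac{156927}{250493} - \frac{141251}{25494732288} = \frac{4000776471372233}{6386251975017984}$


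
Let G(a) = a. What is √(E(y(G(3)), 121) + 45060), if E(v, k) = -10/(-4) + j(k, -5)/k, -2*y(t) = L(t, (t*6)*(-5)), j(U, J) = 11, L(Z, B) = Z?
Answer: 3*√2423366/22 ≈ 212.28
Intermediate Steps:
y(t) = -t/2
E(v, k) = 5/2 + 11/k (E(v, k) = -10/(-4) + 11/k = -10*(-¼) + 11/k = 5/2 + 11/k)
√(E(y(G(3)), 121) + 45060) = √((5/2 + 11/121) + 45060) = √((5/2 + 11*(1/121)) + 45060) = √((5/2 + 1/11) + 45060) = √(57/22 + 45060) = √(991377/22) = 3*√2423366/22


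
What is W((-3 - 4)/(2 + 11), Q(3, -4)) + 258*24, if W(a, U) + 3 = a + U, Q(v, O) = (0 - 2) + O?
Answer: 80372/13 ≈ 6182.5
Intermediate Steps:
Q(v, O) = -2 + O
W(a, U) = -3 + U + a (W(a, U) = -3 + (a + U) = -3 + (U + a) = -3 + U + a)
W((-3 - 4)/(2 + 11), Q(3, -4)) + 258*24 = (-3 + (-2 - 4) + (-3 - 4)/(2 + 11)) + 258*24 = (-3 - 6 - 7/13) + 6192 = -124/13 + 6192 = 80372/13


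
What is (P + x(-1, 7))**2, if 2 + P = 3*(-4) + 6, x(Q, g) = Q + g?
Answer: 4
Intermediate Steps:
P = -8 (P = -2 + (3*(-4) + 6) = -2 + (-12 + 6) = -2 - 6 = -8)
(P + x(-1, 7))**2 = (-8 + (-1 + 7))**2 = (-8 + 6)**2 = (-2)**2 = 4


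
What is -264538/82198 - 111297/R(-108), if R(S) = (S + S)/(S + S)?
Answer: -4574327672/41099 ≈ -1.1130e+5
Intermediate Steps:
R(S) = 1 (R(S) = (2*S)/((2*S)) = (2*S)*(1/(2*S)) = 1)
-264538/82198 - 111297/R(-108) = -264538/82198 - 111297/1 = -264538*1/82198 - 111297*1 = -132269/41099 - 111297 = -4574327672/41099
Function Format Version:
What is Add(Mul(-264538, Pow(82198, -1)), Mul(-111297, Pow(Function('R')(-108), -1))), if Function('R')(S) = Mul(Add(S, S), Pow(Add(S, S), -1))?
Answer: Rational(-4574327672, 41099) ≈ -1.1130e+5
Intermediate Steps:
Function('R')(S) = 1 (Function('R')(S) = Mul(Mul(2, S), Pow(Mul(2, S), -1)) = Mul(Mul(2, S), Mul(Rational(1, 2), Pow(S, -1))) = 1)
Add(Mul(-264538, Pow(82198, -1)), Mul(-111297, Pow(Function('R')(-108), -1))) = Add(Mul(-264538, Pow(82198, -1)), Mul(-111297, Pow(1, -1))) = Add(Mul(-264538, Rational(1, 82198)), Mul(-111297, 1)) = Add(Rational(-132269, 41099), -111297) = Rational(-4574327672, 41099)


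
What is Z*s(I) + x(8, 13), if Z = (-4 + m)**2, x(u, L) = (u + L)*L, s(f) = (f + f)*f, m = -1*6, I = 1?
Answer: 473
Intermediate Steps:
m = -6
s(f) = 2*f**2 (s(f) = (2*f)*f = 2*f**2)
x(u, L) = L*(L + u) (x(u, L) = (L + u)*L = L*(L + u))
Z = 100 (Z = (-4 - 6)**2 = (-10)**2 = 100)
Z*s(I) + x(8, 13) = 100*(2*1**2) + 13*(13 + 8) = 100*(2*1) + 13*21 = 100*2 + 273 = 200 + 273 = 473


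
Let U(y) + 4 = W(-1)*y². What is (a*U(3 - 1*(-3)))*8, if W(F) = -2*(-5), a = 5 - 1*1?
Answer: 11392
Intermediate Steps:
a = 4 (a = 5 - 1 = 4)
W(F) = 10
U(y) = -4 + 10*y²
(a*U(3 - 1*(-3)))*8 = (4*(-4 + 10*(3 - 1*(-3))²))*8 = (4*(-4 + 10*(3 + 3)²))*8 = (4*(-4 + 10*6²))*8 = (4*(-4 + 10*36))*8 = (4*(-4 + 360))*8 = (4*356)*8 = 1424*8 = 11392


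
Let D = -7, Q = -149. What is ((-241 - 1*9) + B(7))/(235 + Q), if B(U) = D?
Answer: -257/86 ≈ -2.9884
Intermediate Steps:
B(U) = -7
((-241 - 1*9) + B(7))/(235 + Q) = ((-241 - 1*9) - 7)/(235 - 149) = ((-241 - 9) - 7)/86 = (-250 - 7)*(1/86) = -257*1/86 = -257/86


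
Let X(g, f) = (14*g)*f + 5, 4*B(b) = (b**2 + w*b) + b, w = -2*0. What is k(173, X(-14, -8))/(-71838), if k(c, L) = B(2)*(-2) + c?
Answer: -85/35919 ≈ -0.0023664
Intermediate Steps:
w = 0
B(b) = b/4 + b**2/4 (B(b) = ((b**2 + 0*b) + b)/4 = ((b**2 + 0) + b)/4 = (b**2 + b)/4 = (b + b**2)/4 = b/4 + b**2/4)
X(g, f) = 5 + 14*f*g (X(g, f) = 14*f*g + 5 = 5 + 14*f*g)
k(c, L) = -3 + c (k(c, L) = ((1/4)*2*(1 + 2))*(-2) + c = ((1/4)*2*3)*(-2) + c = (3/2)*(-2) + c = -3 + c)
k(173, X(-14, -8))/(-71838) = (-3 + 173)/(-71838) = 170*(-1/71838) = -85/35919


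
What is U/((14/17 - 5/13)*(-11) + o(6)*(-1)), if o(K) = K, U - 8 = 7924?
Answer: -1752972/2393 ≈ -732.54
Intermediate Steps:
U = 7932 (U = 8 + 7924 = 7932)
U/((14/17 - 5/13)*(-11) + o(6)*(-1)) = 7932/((14/17 - 5/13)*(-11) + 6*(-1)) = 7932/((14*(1/17) - 5*1/13)*(-11) - 6) = 7932/((14/17 - 5/13)*(-11) - 6) = 7932/((97/221)*(-11) - 6) = 7932/(-1067/221 - 6) = 7932/(-2393/221) = 7932*(-221/2393) = -1752972/2393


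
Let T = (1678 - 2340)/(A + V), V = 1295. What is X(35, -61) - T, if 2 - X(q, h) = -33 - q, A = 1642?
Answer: 206252/2937 ≈ 70.225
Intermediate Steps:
T = -662/2937 (T = (1678 - 2340)/(1642 + 1295) = -662/2937 ≈ -0.22540)
X(q, h) = 35 + q (X(q, h) = 2 - (-33 - q) = 2 + (33 + q) = 35 + q)
X(35, -61) - T = (35 + 35) - 1*(-662/2937) = 70 + 662/2937 = 206252/2937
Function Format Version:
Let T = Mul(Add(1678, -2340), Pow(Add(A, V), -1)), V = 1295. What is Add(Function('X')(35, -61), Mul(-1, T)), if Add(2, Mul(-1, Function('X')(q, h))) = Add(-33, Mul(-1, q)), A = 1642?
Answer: Rational(206252, 2937) ≈ 70.225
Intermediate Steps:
T = Rational(-662, 2937) (T = Mul(Add(1678, -2340), Pow(Add(1642, 1295), -1)) = Mul(-662, Pow(2937, -1)) = Mul(-662, Rational(1, 2937)) = Rational(-662, 2937) ≈ -0.22540)
Function('X')(q, h) = Add(35, q) (Function('X')(q, h) = Add(2, Mul(-1, Add(-33, Mul(-1, q)))) = Add(2, Add(33, q)) = Add(35, q))
Add(Function('X')(35, -61), Mul(-1, T)) = Add(Add(35, 35), Mul(-1, Rational(-662, 2937))) = Add(70, Rational(662, 2937)) = Rational(206252, 2937)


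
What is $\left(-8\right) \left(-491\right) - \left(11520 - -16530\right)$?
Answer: $-24122$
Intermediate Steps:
$\left(-8\right) \left(-491\right) - \left(11520 - -16530\right) = 3928 - \left(11520 + 16530\right) = 3928 - 28050 = -24122$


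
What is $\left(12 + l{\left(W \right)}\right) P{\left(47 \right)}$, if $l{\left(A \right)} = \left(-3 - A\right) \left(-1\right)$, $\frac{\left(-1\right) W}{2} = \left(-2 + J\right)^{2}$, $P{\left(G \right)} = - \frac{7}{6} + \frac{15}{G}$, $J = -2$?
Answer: $\frac{4063}{282} \approx 14.408$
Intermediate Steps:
$P{\left(G \right)} = - \frac{7}{6} + \frac{15}{G}$ ($P{\left(G \right)} = \left(-7\right) \frac{1}{6} + \frac{15}{G} = - \frac{7}{6} + \frac{15}{G}$)
$W = -32$ ($W = - 2 \left(-2 - 2\right)^{2} = - 2 \left(-4\right)^{2} = \left(-2\right) 16 = -32$)
$l{\left(A \right)} = 3 + A$
$\left(12 + l{\left(W \right)}\right) P{\left(47 \right)} = \left(12 + \left(3 - 32\right)\right) \left(- \frac{7}{6} + \frac{15}{47}\right) = \left(12 - 29\right) \left(- \frac{7}{6} + 15 \cdot \frac{1}{47}\right) = - 17 \left(- \frac{7}{6} + \frac{15}{47}\right) = \left(-17\right) \left(- \frac{239}{282}\right) = \frac{4063}{282}$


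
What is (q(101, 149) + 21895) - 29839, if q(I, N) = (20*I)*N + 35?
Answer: 293071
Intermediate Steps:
q(I, N) = 35 + 20*I*N (q(I, N) = 20*I*N + 35 = 35 + 20*I*N)
(q(101, 149) + 21895) - 29839 = ((35 + 20*101*149) + 21895) - 29839 = ((35 + 300980) + 21895) - 29839 = (301015 + 21895) - 29839 = 322910 - 29839 = 293071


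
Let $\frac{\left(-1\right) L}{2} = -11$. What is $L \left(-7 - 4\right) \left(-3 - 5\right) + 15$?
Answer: $1951$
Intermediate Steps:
$L = 22$ ($L = \left(-2\right) \left(-11\right) = 22$)
$L \left(-7 - 4\right) \left(-3 - 5\right) + 15 = 22 \left(-7 - 4\right) \left(-3 - 5\right) + 15 = 22 \left(\left(-11\right) \left(-8\right)\right) + 15 = 22 \cdot 88 + 15 = 1936 + 15 = 1951$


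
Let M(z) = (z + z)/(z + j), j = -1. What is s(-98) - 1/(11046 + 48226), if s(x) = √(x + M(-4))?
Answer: -1/59272 + I*√2410/5 ≈ -1.6871e-5 + 9.8183*I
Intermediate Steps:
M(z) = 2*z/(-1 + z) (M(z) = (z + z)/(z - 1) = (2*z)/(-1 + z) = 2*z/(-1 + z))
s(x) = √(8/5 + x) (s(x) = √(x + 2*(-4)/(-1 - 4)) = √(x + 2*(-4)/(-5)) = √(x + 2*(-4)*(-⅕)) = √(x + 8/5) = √(8/5 + x))
s(-98) - 1/(11046 + 48226) = √(40 + 25*(-98))/5 - 1/(11046 + 48226) = √(40 - 2450)/5 - 1/59272 = √(-2410)/5 - 1*1/59272 = (I*√2410)/5 - 1/59272 = I*√2410/5 - 1/59272 = -1/59272 + I*√2410/5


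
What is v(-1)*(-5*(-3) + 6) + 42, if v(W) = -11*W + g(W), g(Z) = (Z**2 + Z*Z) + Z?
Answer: 294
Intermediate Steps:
g(Z) = Z + 2*Z**2 (g(Z) = (Z**2 + Z**2) + Z = 2*Z**2 + Z = Z + 2*Z**2)
v(W) = -11*W + W*(1 + 2*W)
v(-1)*(-5*(-3) + 6) + 42 = (2*(-1)*(-5 - 1))*(-5*(-3) + 6) + 42 = (2*(-1)*(-6))*(15 + 6) + 42 = 12*21 + 42 = 252 + 42 = 294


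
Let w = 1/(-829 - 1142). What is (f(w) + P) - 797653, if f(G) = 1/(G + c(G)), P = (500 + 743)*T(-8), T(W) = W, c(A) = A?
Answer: -1617165/2 ≈ -8.0858e+5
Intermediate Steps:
w = -1/1971 (w = 1/(-1971) = -1/1971 ≈ -0.00050736)
P = -9944 (P = (500 + 743)*(-8) = 1243*(-8) = -9944)
f(G) = 1/(2*G) (f(G) = 1/(G + G) = 1/(2*G))
(f(w) + P) - 797653 = (1/(2*(-1/1971)) - 9944) - 797653 = ((1/2)*(-1971) - 9944) - 797653 = (-1971/2 - 9944) - 797653 = -21859/2 - 797653 = -1617165/2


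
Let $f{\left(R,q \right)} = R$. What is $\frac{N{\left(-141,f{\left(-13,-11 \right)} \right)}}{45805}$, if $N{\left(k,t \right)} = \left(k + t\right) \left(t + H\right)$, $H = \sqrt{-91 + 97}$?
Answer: $\frac{2002}{45805} - \frac{154 \sqrt{6}}{45805} \approx 0.035472$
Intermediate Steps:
$H = \sqrt{6} \approx 2.4495$
$N{\left(k,t \right)} = \left(k + t\right) \left(t + \sqrt{6}\right)$
$\frac{N{\left(-141,f{\left(-13,-11 \right)} \right)}}{45805} = \frac{\left(-13\right)^{2} - -1833 - 141 \sqrt{6} - 13 \sqrt{6}}{45805} = \left(169 + 1833 - 141 \sqrt{6} - 13 \sqrt{6}\right) \frac{1}{45805} = \left(2002 - 154 \sqrt{6}\right) \frac{1}{45805} = \frac{2002}{45805} - \frac{154 \sqrt{6}}{45805}$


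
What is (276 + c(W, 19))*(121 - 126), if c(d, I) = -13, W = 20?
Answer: -1315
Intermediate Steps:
(276 + c(W, 19))*(121 - 126) = (276 - 13)*(121 - 126) = 263*(-5) = -1315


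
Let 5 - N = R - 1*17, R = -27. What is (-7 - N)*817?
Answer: -45752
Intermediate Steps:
N = 49 (N = 5 - (-27 - 1*17) = 5 - (-27 - 17) = 5 - 1*(-44) = 5 + 44 = 49)
(-7 - N)*817 = (-7 - 1*49)*817 = (-7 - 49)*817 = -56*817 = -45752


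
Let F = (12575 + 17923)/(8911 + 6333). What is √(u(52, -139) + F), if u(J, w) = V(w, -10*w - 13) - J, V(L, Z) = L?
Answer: I*√10979894966/7622 ≈ 13.748*I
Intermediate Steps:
u(J, w) = w - J
F = 15249/7622 (F = 30498/15244 = 30498*(1/15244) = 15249/7622 ≈ 2.0007)
√(u(52, -139) + F) = √((-139 - 1*52) + 15249/7622) = √((-139 - 52) + 15249/7622) = √(-191 + 15249/7622) = √(-1440553/7622) = I*√10979894966/7622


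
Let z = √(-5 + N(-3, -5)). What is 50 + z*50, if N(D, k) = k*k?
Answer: 50 + 100*√5 ≈ 273.61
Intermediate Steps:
N(D, k) = k²
z = 2*√5 (z = √(-5 + (-5)²) = √(-5 + 25) = √20 = 2*√5 ≈ 4.4721)
50 + z*50 = 50 + (2*√5)*50 = 50 + 100*√5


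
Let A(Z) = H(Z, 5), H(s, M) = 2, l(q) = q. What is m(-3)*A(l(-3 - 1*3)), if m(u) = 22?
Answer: 44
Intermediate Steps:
A(Z) = 2
m(-3)*A(l(-3 - 1*3)) = 22*2 = 44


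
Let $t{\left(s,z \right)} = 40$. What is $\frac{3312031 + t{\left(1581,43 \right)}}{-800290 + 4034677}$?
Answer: $\frac{3312071}{3234387} \approx 1.024$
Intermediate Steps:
$\frac{3312031 + t{\left(1581,43 \right)}}{-800290 + 4034677} = \frac{3312031 + 40}{-800290 + 4034677} = \frac{3312071}{3234387}$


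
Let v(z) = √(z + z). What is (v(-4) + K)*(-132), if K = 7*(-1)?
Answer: 924 - 264*I*√2 ≈ 924.0 - 373.35*I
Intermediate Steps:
v(z) = √2*√z (v(z) = √(2*z) = √2*√z)
K = -7
(v(-4) + K)*(-132) = (√2*√(-4) - 7)*(-132) = (√2*(2*I) - 7)*(-132) = (2*I*√2 - 7)*(-132) = (-7 + 2*I*√2)*(-132) = 924 - 264*I*√2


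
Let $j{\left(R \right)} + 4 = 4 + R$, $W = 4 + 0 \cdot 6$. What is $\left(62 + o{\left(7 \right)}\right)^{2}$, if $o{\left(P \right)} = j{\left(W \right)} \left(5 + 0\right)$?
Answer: $6724$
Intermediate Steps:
$W = 4$ ($W = 4 + 0 = 4$)
$j{\left(R \right)} = R$ ($j{\left(R \right)} = -4 + \left(4 + R\right) = R$)
$o{\left(P \right)} = 20$ ($o{\left(P \right)} = 4 \left(5 + 0\right) = 4 \cdot 5 = 20$)
$\left(62 + o{\left(7 \right)}\right)^{2} = \left(62 + 20\right)^{2} = 82^{2} = 6724$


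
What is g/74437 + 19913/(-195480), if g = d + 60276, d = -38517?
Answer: 2771185339/14550944760 ≈ 0.19045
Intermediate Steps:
g = 21759 (g = -38517 + 60276 = 21759)
g/74437 + 19913/(-195480) = 21759/74437 + 19913/(-195480) = 21759*(1/74437) + 19913*(-1/195480) = 21759/74437 - 19913/195480 = 2771185339/14550944760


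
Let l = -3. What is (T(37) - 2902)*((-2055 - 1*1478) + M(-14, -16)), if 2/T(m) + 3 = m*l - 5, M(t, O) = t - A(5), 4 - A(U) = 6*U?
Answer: 173706020/17 ≈ 1.0218e+7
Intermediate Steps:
A(U) = 4 - 6*U
M(t, O) = 26 + t (M(t, O) = t - (4 - 6*5) = t - (4 - 30) = t - 1*(-26) = t + 26 = 26 + t)
T(m) = 2/(-8 - 3*m) (T(m) = 2/(-3 + (m*(-3) - 5)) = 2/(-3 + (-3*m - 5)) = 2/(-3 + (-5 - 3*m)) = 2/(-8 - 3*m))
(T(37) - 2902)*((-2055 - 1*1478) + M(-14, -16)) = (-2/(8 + 3*37) - 2902)*((-2055 - 1*1478) + (26 - 14)) = (-2/(8 + 111) - 2902)*((-2055 - 1478) + 12) = (-2/119 - 2902)*(-3533 + 12) = (-2*1/119 - 2902)*(-3521) = (-2/119 - 2902)*(-3521) = -345340/119*(-3521) = 173706020/17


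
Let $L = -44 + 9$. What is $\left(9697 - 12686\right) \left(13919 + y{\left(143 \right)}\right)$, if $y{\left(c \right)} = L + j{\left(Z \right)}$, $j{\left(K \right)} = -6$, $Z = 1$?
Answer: $-41481342$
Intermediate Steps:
$L = -35$
$y{\left(c \right)} = -41$ ($y{\left(c \right)} = -35 - 6 = -41$)
$\left(9697 - 12686\right) \left(13919 + y{\left(143 \right)}\right) = \left(9697 - 12686\right) \left(13919 - 41\right) = \left(-2989\right) 13878 = -41481342$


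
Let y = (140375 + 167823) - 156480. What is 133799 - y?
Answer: -17919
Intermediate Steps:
y = 151718 (y = 308198 - 156480 = 151718)
133799 - y = 133799 - 1*151718 = 133799 - 151718 = -17919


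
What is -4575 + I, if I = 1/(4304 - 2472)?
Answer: -8381399/1832 ≈ -4575.0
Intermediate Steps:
I = 1/1832 ≈ 0.00054585
-4575 + I = -4575 + 1/1832 = -8381399/1832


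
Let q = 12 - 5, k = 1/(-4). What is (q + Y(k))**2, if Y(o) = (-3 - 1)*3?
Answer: 25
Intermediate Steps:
k = -1/4 ≈ -0.25000
Y(o) = -12 (Y(o) = -4*3 = -12)
q = 7
(q + Y(k))**2 = (7 - 12)**2 = (-5)**2 = 25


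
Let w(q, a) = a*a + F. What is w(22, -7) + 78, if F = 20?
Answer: 147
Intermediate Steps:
w(q, a) = 20 + a**2 (w(q, a) = a*a + 20 = a**2 + 20 = 20 + a**2)
w(22, -7) + 78 = (20 + (-7)**2) + 78 = (20 + 49) + 78 = 69 + 78 = 147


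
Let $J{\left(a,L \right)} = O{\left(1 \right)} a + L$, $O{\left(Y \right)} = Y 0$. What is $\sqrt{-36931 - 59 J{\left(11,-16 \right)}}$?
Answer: $i \sqrt{35987} \approx 189.7 i$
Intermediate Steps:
$O{\left(Y \right)} = 0$
$J{\left(a,L \right)} = L$ ($J{\left(a,L \right)} = 0 a + L = 0 + L = L$)
$\sqrt{-36931 - 59 J{\left(11,-16 \right)}} = \sqrt{-36931 - -944} = \sqrt{-36931 + 944} = \sqrt{-35987} = i \sqrt{35987}$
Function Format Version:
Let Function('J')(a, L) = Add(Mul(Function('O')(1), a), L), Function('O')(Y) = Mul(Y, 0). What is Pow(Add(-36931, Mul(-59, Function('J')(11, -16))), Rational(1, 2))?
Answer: Mul(I, Pow(35987, Rational(1, 2))) ≈ Mul(189.70, I)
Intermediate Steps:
Function('O')(Y) = 0
Function('J')(a, L) = L (Function('J')(a, L) = Add(Mul(0, a), L) = Add(0, L) = L)
Pow(Add(-36931, Mul(-59, Function('J')(11, -16))), Rational(1, 2)) = Pow(Add(-36931, Mul(-59, -16)), Rational(1, 2)) = Pow(Add(-36931, 944), Rational(1, 2)) = Pow(-35987, Rational(1, 2)) = Mul(I, Pow(35987, Rational(1, 2)))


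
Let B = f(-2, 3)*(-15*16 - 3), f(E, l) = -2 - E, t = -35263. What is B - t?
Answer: 35263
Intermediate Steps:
B = 0 (B = (-2 - 1*(-2))*(-15*16 - 3) = (-2 + 2)*(-240 - 3) = 0*(-243) = 0)
B - t = 0 - 1*(-35263) = 0 + 35263 = 35263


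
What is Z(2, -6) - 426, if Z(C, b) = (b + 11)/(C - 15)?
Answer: -5543/13 ≈ -426.38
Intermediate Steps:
Z(C, b) = (11 + b)/(-15 + C)
Z(2, -6) - 426 = (11 - 6)/(-15 + 2) - 426 = 5/(-13) - 426 = -1/13*5 - 426 = -5/13 - 426 = -5543/13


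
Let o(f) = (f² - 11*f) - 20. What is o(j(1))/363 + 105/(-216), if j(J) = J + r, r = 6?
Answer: -5387/8712 ≈ -0.61834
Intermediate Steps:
j(J) = 6 + J (j(J) = J + 6 = 6 + J)
o(f) = -20 + f² - 11*f
o(j(1))/363 + 105/(-216) = (-20 + (6 + 1)² - 11*(6 + 1))/363 + 105/(-216) = (-20 + 7² - 11*7)*(1/363) + 105*(-1/216) = (-20 + 49 - 77)*(1/363) - 35/72 = -48*1/363 - 35/72 = -16/121 - 35/72 = -5387/8712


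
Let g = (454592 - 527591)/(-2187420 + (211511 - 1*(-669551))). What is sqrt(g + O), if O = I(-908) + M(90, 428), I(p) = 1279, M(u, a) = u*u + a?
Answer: sqrt(16736439358203990)/1306358 ≈ 99.031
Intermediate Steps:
M(u, a) = a + u**2 (M(u, a) = u**2 + a = a + u**2)
O = 9807 (O = 1279 + (428 + 90**2) = 1279 + (428 + 8100) = 1279 + 8528 = 9807)
g = 72999/1306358 (g = -72999/(-2187420 + (211511 + 669551)) = -72999/(-2187420 + 881062) = -72999/(-1306358) = -72999*(-1/1306358) = 72999/1306358 ≈ 0.055880)
sqrt(g + O) = sqrt(72999/1306358 + 9807) = sqrt(12811525905/1306358) = sqrt(16736439358203990)/1306358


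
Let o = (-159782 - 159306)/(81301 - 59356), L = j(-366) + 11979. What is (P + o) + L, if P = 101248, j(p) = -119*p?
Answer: 44678441/285 ≈ 1.5677e+5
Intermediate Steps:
L = 55533 (L = -119*(-366) + 11979 = 43554 + 11979 = 55533)
o = -4144/285 (o = -319088/21945 = -319088*1/21945 = -4144/285 ≈ -14.540)
(P + o) + L = (101248 - 4144/285) + 55533 = 28851536/285 + 55533 = 44678441/285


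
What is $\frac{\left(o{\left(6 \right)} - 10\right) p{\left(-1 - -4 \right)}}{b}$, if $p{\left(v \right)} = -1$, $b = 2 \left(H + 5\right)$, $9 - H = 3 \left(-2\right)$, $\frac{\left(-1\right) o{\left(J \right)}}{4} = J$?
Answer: $\frac{17}{20} \approx 0.85$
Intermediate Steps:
$o{\left(J \right)} = - 4 J$
$H = 15$ ($H = 9 - 3 \left(-2\right) = 9 - -6 = 9 + 6 = 15$)
$b = 40$ ($b = 2 \left(15 + 5\right) = 2 \cdot 20 = 40$)
$\frac{\left(o{\left(6 \right)} - 10\right) p{\left(-1 - -4 \right)}}{b} = \frac{\left(\left(-4\right) 6 - 10\right) \left(-1\right)}{40} = \left(-24 - 10\right) \left(-1\right) \frac{1}{40} = \left(-34\right) \left(-1\right) \frac{1}{40} = 34 \cdot \frac{1}{40} = \frac{17}{20}$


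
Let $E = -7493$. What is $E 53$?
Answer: $-397129$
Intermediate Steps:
$E 53 = \left(-7493\right) 53 = -397129$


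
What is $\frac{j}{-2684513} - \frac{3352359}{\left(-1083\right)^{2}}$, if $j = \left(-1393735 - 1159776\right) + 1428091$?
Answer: $- \frac{2559819525929}{1049545256019} \approx -2.439$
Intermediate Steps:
$j = -1125420$ ($j = -2553511 + 1428091 = -1125420$)
$\frac{j}{-2684513} - \frac{3352359}{\left(-1083\right)^{2}} = - \frac{1125420}{-2684513} - \frac{3352359}{\left(-1083\right)^{2}} = \left(-1125420\right) \left(- \frac{1}{2684513}\right) - \frac{3352359}{1172889} = \frac{1125420}{2684513} - \frac{1117453}{390963} = - \frac{2559819525929}{1049545256019}$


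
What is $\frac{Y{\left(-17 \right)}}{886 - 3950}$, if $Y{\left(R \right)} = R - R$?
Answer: $0$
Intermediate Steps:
$Y{\left(R \right)} = 0$
$\frac{Y{\left(-17 \right)}}{886 - 3950} = \frac{0}{886 - 3950} = \frac{0}{-3064} = 0 \left(- \frac{1}{3064}\right) = 0$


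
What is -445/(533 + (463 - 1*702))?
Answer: -445/294 ≈ -1.5136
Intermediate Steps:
-445/(533 + (463 - 1*702)) = -445/(533 + (463 - 702)) = -445/(533 - 239) = -445/294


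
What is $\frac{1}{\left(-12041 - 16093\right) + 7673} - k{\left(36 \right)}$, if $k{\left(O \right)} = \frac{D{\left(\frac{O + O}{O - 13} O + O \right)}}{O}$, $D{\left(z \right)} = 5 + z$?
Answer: $- \frac{72330463}{16941708} \approx -4.2694$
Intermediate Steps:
$k{\left(O \right)} = \frac{5 + O + \frac{2 O^{2}}{-13 + O}}{O}$ ($k{\left(O \right)} = \frac{5 + \left(\frac{O + O}{O - 13} O + O\right)}{O} = \frac{5 + \left(\frac{2 O}{-13 + O} O + O\right)}{O} = \frac{5 + \left(\frac{2 O^{2}}{-13 + O} + O\right)}{O} = \frac{5 + \left(O + \frac{2 O^{2}}{-13 + O}\right)}{O} = \frac{5 + O + \frac{2 O^{2}}{-13 + O}}{O}$)
$\frac{1}{\left(-12041 - 16093\right) + 7673} - k{\left(36 \right)} = \frac{1}{\left(-12041 - 16093\right) + 7673} - \frac{-65 - 288 + 3 \cdot 36^{2}}{36 \left(-13 + 36\right)} = \frac{1}{\left(-12041 - 16093\right) + 7673} - \frac{-65 - 288 + 3 \cdot 1296}{36 \cdot 23} = \frac{1}{-28134 + 7673} - \frac{1}{36} \cdot \frac{1}{23} \left(-65 - 288 + 3888\right) = \frac{1}{-20461} - \frac{1}{36} \cdot \frac{1}{23} \cdot 3535 = - \frac{1}{20461} - \frac{3535}{828} = - \frac{72330463}{16941708}$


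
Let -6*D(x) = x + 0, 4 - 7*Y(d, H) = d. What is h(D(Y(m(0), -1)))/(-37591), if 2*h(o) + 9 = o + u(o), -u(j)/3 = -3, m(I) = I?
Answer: 1/789411 ≈ 1.2668e-6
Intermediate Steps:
Y(d, H) = 4/7 - d/7
u(j) = 9 (u(j) = -3*(-3) = 9)
D(x) = -x/6 (D(x) = -(x + 0)/6 = -x/6)
h(o) = o/2 (h(o) = -9/2 + (o + 9)/2 = -9/2 + (9 + o)/2 = -9/2 + (9/2 + o/2) = o/2)
h(D(Y(m(0), -1)))/(-37591) = ((-(4/7 - ⅐*0)/6)/2)/(-37591) = ((-(4/7 + 0)/6)/2)*(-1/37591) = ((-⅙*4/7)/2)*(-1/37591) = ((½)*(-2/21))*(-1/37591) = -1/21*(-1/37591) = 1/789411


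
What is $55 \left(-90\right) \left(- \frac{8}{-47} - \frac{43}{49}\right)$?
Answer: $\frac{8063550}{2303} \approx 3501.3$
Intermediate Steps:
$55 \left(-90\right) \left(- \frac{8}{-47} - \frac{43}{49}\right) = - 4950 \left(\left(-8\right) \left(- \frac{1}{47}\right) - \frac{43}{49}\right) = - 4950 \left(\frac{8}{47} - \frac{43}{49}\right) = \left(-4950\right) \left(- \frac{1629}{2303}\right) = \frac{8063550}{2303}$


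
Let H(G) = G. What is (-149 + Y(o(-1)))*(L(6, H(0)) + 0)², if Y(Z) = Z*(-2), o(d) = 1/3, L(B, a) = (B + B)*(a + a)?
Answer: 0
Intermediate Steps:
L(B, a) = 4*B*a (L(B, a) = (2*B)*(2*a) = 4*B*a)
o(d) = ⅓
Y(Z) = -2*Z
(-149 + Y(o(-1)))*(L(6, H(0)) + 0)² = (-149 - 2*⅓)*(4*6*0 + 0)² = (-149 - ⅔)*(0 + 0)² = -449/3*0² = -449/3*0 = 0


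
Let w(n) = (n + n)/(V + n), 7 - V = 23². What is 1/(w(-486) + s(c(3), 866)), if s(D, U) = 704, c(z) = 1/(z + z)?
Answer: 28/19739 ≈ 0.0014185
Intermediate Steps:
c(z) = 1/(2*z)
V = -522 (V = 7 - 1*23² = 7 - 1*529 = 7 - 529 = -522)
w(n) = 2*n/(-522 + n) (w(n) = (n + n)/(-522 + n) = (2*n)/(-522 + n) = 2*n/(-522 + n))
1/(w(-486) + s(c(3), 866)) = 1/(2*(-486)/(-522 - 486) + 704) = 1/(2*(-486)/(-1008) + 704) = 1/(2*(-486)*(-1/1008) + 704) = 1/(27/28 + 704) = 1/(19739/28) = 28/19739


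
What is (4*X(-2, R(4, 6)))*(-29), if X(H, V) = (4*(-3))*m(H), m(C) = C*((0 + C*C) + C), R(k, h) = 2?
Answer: -5568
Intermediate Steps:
m(C) = C*(C + C²) (m(C) = C*((0 + C²) + C) = C*(C² + C) = C*(C + C²))
X(H, V) = -12*H²*(1 + H) (X(H, V) = (4*(-3))*(H²*(1 + H)) = -12*H²*(1 + H))
(4*X(-2, R(4, 6)))*(-29) = (4*(12*(-2)²*(-1 - 1*(-2))))*(-29) = (4*(12*4*(-1 + 2)))*(-29) = (4*(12*4*1))*(-29) = (4*48)*(-29) = 192*(-29) = -5568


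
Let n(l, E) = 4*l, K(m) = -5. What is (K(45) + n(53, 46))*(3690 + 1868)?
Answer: 1150506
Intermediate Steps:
(K(45) + n(53, 46))*(3690 + 1868) = (-5 + 4*53)*(3690 + 1868) = (-5 + 212)*5558 = 207*5558 = 1150506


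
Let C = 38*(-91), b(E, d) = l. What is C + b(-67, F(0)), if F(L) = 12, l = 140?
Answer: -3318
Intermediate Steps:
b(E, d) = 140
C = -3458
C + b(-67, F(0)) = -3458 + 140 = -3318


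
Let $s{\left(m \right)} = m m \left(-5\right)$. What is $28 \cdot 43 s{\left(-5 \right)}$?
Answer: $-150500$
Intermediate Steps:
$s{\left(m \right)} = - 5 m^{2}$ ($s{\left(m \right)} = m^{2} \left(-5\right) = - 5 m^{2}$)
$28 \cdot 43 s{\left(-5 \right)} = 28 \cdot 43 \left(- 5 \left(-5\right)^{2}\right) = 1204 \left(\left(-5\right) 25\right) = 1204 \left(-125\right) = -150500$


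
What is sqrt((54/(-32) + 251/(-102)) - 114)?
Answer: I*sqrt(4916859)/204 ≈ 10.87*I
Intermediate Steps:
sqrt((54/(-32) + 251/(-102)) - 114) = sqrt((54*(-1/32) + 251*(-1/102)) - 114) = sqrt((-27/16 - 251/102) - 114) = sqrt(-3385/816 - 114) = sqrt(-96409/816) = I*sqrt(4916859)/204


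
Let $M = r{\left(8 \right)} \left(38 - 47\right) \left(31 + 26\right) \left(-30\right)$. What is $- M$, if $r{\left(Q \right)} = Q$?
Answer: $-123120$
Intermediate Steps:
$M = 123120$ ($M = 8 \left(38 - 47\right) \left(31 + 26\right) \left(-30\right) = 8 \left(\left(-9\right) 57\right) \left(-30\right) = 8 \left(-513\right) \left(-30\right) = \left(-4104\right) \left(-30\right) = 123120$)
$- M = \left(-1\right) 123120 = -123120$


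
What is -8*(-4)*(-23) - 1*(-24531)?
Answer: 23795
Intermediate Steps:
-8*(-4)*(-23) - 1*(-24531) = -4*(-8)*(-23) + 24531 = 32*(-23) + 24531 = -736 + 24531 = 23795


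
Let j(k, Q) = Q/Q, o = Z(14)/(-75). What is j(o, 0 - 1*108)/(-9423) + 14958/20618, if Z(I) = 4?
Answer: 70464308/97141707 ≈ 0.72538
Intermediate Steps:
o = -4/75 (o = 4/(-75) = 4*(-1/75) = -4/75 ≈ -0.053333)
j(k, Q) = 1
j(o, 0 - 1*108)/(-9423) + 14958/20618 = 1/(-9423) + 14958/20618 = 1*(-1/9423) + 14958*(1/20618) = -1/9423 + 7479/10309 = 70464308/97141707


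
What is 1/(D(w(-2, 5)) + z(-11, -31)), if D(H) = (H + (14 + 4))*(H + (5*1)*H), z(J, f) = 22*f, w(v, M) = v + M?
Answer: -1/304 ≈ -0.0032895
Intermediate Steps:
w(v, M) = M + v
D(H) = 6*H*(18 + H) (D(H) = (H + 18)*(H + 5*H) = (18 + H)*(6*H) = 6*H*(18 + H))
1/(D(w(-2, 5)) + z(-11, -31)) = 1/(6*(5 - 2)*(18 + (5 - 2)) + 22*(-31)) = 1/(6*3*(18 + 3) - 682) = 1/(6*3*21 - 682) = 1/(378 - 682) = 1/(-304) = -1/304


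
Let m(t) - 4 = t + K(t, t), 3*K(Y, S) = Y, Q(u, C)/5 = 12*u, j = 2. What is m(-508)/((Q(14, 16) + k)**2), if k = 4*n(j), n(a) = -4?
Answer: -505/509232 ≈ -0.00099169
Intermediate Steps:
Q(u, C) = 60*u (Q(u, C) = 5*(12*u) = 60*u)
K(Y, S) = Y/3
k = -16 (k = 4*(-4) = -16)
m(t) = 4 + 4*t/3 (m(t) = 4 + (t + t/3) = 4 + 4*t/3)
m(-508)/((Q(14, 16) + k)**2) = (4 + (4/3)*(-508))/((60*14 - 16)**2) = (4 - 2032/3)/((840 - 16)**2) = -2020/(3*(824**2)) = -2020/3/678976 = -2020/3*1/678976 = -505/509232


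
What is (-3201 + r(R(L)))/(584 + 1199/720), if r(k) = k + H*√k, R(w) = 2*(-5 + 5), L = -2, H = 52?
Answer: -2304720/421679 ≈ -5.4656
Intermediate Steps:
R(w) = 0 (R(w) = 2*0 = 0)
r(k) = k + 52*√k
(-3201 + r(R(L)))/(584 + 1199/720) = (-3201 + (0 + 52*√0))/(584 + 1199/720) = (-3201 + (0 + 52*0))/(584 + 1199*(1/720)) = (-3201 + (0 + 0))/(584 + 1199/720) = (-3201 + 0)/(421679/720) = -3201*720/421679 = -2304720/421679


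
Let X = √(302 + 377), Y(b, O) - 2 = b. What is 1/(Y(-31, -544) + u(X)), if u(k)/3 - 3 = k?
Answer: 20/5711 + 3*√679/5711 ≈ 0.017190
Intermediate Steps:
Y(b, O) = 2 + b
X = √679 ≈ 26.058
u(k) = 9 + 3*k
1/(Y(-31, -544) + u(X)) = 1/((2 - 31) + (9 + 3*√679)) = 1/(-29 + (9 + 3*√679)) = 1/(-20 + 3*√679)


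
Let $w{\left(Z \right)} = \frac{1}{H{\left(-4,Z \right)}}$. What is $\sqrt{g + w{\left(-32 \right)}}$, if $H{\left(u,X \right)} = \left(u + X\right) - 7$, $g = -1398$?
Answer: $\frac{i \sqrt{2584945}}{43} \approx 37.39 i$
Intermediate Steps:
$H{\left(u,X \right)} = -7 + X + u$ ($H{\left(u,X \right)} = \left(X + u\right) - 7 = -7 + X + u$)
$w{\left(Z \right)} = \frac{1}{-11 + Z}$ ($w{\left(Z \right)} = \frac{1}{-7 + Z - 4} = \frac{1}{-11 + Z}$)
$\sqrt{g + w{\left(-32 \right)}} = \sqrt{-1398 + \frac{1}{-11 - 32}} = \sqrt{-1398 + \frac{1}{-43}} = \sqrt{-1398 - \frac{1}{43}} = \sqrt{- \frac{60115}{43}} = \frac{i \sqrt{2584945}}{43}$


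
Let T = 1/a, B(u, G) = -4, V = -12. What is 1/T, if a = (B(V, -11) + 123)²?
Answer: 14161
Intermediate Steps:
a = 14161 (a = (-4 + 123)² = 119² = 14161)
T = 1/14161 ≈ 7.0616e-5
1/T = 1/(1/14161) = 14161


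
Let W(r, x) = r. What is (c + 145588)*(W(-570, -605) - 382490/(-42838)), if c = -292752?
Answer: 1768555878940/21419 ≈ 8.2569e+7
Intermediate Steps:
(c + 145588)*(W(-570, -605) - 382490/(-42838)) = (-292752 + 145588)*(-570 - 382490/(-42838)) = -147164*(-570 - 382490*(-1/42838)) = -147164*(-570 + 191245/21419) = -147164*(-12017585/21419) = 1768555878940/21419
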